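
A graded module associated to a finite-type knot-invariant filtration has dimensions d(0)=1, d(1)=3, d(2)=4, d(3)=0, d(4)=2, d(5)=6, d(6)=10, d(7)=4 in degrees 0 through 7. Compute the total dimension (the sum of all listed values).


Total dimension = d(0) + d(1) + ... + d(7)
= 1 + 3 + 4 + 0 + 2 + 6 + 10 + 4
= 30

30


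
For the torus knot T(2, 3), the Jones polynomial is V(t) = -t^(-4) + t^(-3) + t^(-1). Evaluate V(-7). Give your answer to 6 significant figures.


Substituting t = -7 into V(t) = -t^(-4) + t^(-3) + t^(-1):
  (-)t^(-4) = -0.000416493
  (+)t^(-3) = -0.00291545
  (+)t^(-1) = -0.142857
Sum = (-0.000416493) + (-0.00291545) + (-0.142857)
= -0.1461890879
Rounded to 6 significant figures: -0.146189

-0.146189


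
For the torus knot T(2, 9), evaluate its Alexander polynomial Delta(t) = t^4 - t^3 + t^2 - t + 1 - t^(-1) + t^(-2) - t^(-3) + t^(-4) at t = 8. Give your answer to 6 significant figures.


Substituting t = 8 into Delta(t) = t^4 - t^3 + t^2 - t + 1 - t^(-1) + t^(-2) - t^(-3) + t^(-4):
Term values: (4096) + (-512) + (64) + (-8) + (1) + (-0.125) + (0.015625) + (-0.00195312) + (0.000244141)
Sum = 3640.888916
Rounded to 6 significant figures: 3640.89

3640.89


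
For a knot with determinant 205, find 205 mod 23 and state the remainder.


Step 1: A knot is p-colorable if and only if p divides its determinant.
Step 2: Compute 205 mod 23.
205 = 8 * 23 + 21
Step 3: 205 mod 23 = 21
Step 4: The knot is 23-colorable: no

21


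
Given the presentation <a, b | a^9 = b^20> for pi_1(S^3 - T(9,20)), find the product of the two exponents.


The relation is a^9 = b^20.
Product of exponents = 9 * 20
= 180

180


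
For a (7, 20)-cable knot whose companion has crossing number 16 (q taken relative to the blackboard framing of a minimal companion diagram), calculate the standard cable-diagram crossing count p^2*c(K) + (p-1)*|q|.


Step 1: Each of the c(K) crossings of the companion diagram becomes p*p = p^2 crossings among the p parallel strands, and each of the |q| twists s_1 s_2 ... s_(p-1) adds (p-1) crossings.
  Crossings = p^2 * c(K) + (p-1)*|q|
Step 2: = 7^2 * 16 + (7-1)*20
Step 3: = 49*16 + 6*20
Step 4: = 784 + 120 = 904

904


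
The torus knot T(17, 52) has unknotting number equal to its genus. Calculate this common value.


For a torus knot T(p,q), both the unknotting number and genus equal (p-1)(q-1)/2.
= (17-1)(52-1)/2
= 16*51/2
= 816/2 = 408

408


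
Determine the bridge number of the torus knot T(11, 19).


The bridge number of T(p,q) is min(p,q).
min(11, 19) = 11

11


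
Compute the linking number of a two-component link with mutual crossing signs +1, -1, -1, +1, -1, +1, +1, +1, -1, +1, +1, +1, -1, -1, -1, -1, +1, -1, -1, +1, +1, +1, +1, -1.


Step 1: Count positive crossings: 13
Step 2: Count negative crossings: 11
Step 3: Sum of signs = 13 - 11 = 2
Step 4: Linking number = sum/2 = 2/2 = 1

1


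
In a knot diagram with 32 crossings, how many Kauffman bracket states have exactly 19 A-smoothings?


We choose which 19 of 32 crossings get A-smoothings.
C(32, 19) = 32! / (19! * 13!)
= 347373600

347373600


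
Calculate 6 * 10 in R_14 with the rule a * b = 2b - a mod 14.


6 * 10 = 2*10 - 6 mod 14
= 20 - 6 mod 14
= 14 mod 14 = 0

0


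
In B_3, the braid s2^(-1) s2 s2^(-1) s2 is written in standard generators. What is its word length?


The word length counts the number of generators (including inverses).
Listing each generator: s2^(-1), s2, s2^(-1), s2
There are 4 generators in this braid word.

4


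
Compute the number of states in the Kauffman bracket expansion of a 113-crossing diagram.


Each crossing contributes 2 choices (A-smoothing or B-smoothing).
Total states = 2^113 = 10384593717069655257060992658440192

10384593717069655257060992658440192


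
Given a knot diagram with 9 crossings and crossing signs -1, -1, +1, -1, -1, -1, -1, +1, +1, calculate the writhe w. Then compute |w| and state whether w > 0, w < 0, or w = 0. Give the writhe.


Step 1: Count positive crossings (+1).
Positive crossings: 3
Step 2: Count negative crossings (-1).
Negative crossings: 6
Step 3: Writhe = (positive) - (negative)
w = 3 - 6 = -3
Step 4: |w| = 3, and w is negative

-3


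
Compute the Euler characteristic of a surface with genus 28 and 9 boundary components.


chi = 2 - 2g - b
= 2 - 2*28 - 9
= 2 - 56 - 9 = -63

-63


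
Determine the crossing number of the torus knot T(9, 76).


For a torus knot T(p, q) with gcd(p,q)=1,
the crossing number is min(p*(q-1), q*(p-1)).
p*(q-1) = 9*75 = 675
q*(p-1) = 76*8 = 608
min(675, 608) = 608

608


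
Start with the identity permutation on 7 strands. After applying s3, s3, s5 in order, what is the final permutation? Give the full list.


Starting with identity [1, 2, 3, 4, 5, 6, 7].
Apply generators in sequence:
  After s3: [1, 2, 4, 3, 5, 6, 7]
  After s3: [1, 2, 3, 4, 5, 6, 7]
  After s5: [1, 2, 3, 4, 6, 5, 7]
Final permutation: [1, 2, 3, 4, 6, 5, 7]

[1, 2, 3, 4, 6, 5, 7]


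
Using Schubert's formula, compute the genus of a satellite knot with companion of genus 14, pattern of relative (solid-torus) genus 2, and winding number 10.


Schubert: g(satellite) = g_rel(pattern) + |winding| * g(companion),
where g_rel(pattern) is the genus of the pattern relative to the solid torus.
= 2 + 10 * 14
= 2 + 140 = 142

142


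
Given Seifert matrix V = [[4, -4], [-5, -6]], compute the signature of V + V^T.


Step 1: V + V^T = [[8, -9], [-9, -12]]
Step 2: trace = -4, det = -177
Step 3: Discriminant = (-4)^2 - 4*(-177) = 724
Step 4: Eigenvalues: 11.4536, -15.4536
Step 5: Signature = (# positive eigenvalues) - (# negative eigenvalues) = 0

0


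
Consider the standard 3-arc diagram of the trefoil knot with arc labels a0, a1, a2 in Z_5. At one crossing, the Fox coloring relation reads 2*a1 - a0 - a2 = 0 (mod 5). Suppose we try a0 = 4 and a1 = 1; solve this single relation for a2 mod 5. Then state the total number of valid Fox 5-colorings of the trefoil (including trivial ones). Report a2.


Step 1: Apply the given crossing relation 2*a1 - a0 - a2 = 0 (mod 5).
  a2 = 2*a1 - a0 mod 5
  a2 = 2*1 - 4 mod 5
  a2 = 2 - 4 mod 5
  a2 = -2 mod 5 = 3
Step 2: The trefoil has determinant 3.
  Number of Fox p-colorings (p prime) is p^2 if p = 3, else p.
  Since 5 does not divide 3, only trivial (constant) colorings exist.
  (So the trial a0 = 4, a1 = 1 with a0 != a1 does NOT extend to a valid coloring of the whole trefoil: the other two crossing relations require 3*(a1 - a0) = 0 (mod 5), which fails.)
  Total colorings = 5
Step 3: a2 = 3, total Fox 5-colorings = 5

3


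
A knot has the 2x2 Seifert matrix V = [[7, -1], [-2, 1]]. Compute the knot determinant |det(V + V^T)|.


Step 1: Form V + V^T where V = [[7, -1], [-2, 1]]
  V^T = [[7, -2], [-1, 1]]
  V + V^T = [[14, -3], [-3, 2]]
Step 2: det(V + V^T) = 14*2 - (-3)*(-3)
  = 28 - 9 = 19
Step 3: Knot determinant = |det(V + V^T)| = |19| = 19

19


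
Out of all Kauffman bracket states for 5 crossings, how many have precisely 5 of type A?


We choose which 5 of 5 crossings get A-smoothings.
C(5, 5) = 5! / (5! * 0!)
= 1

1


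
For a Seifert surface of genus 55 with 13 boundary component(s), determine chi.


chi = 2 - 2g - b
= 2 - 2*55 - 13
= 2 - 110 - 13 = -121

-121


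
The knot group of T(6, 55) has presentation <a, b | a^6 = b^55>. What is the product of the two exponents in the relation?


The relation is a^6 = b^55.
Product of exponents = 6 * 55
= 330

330


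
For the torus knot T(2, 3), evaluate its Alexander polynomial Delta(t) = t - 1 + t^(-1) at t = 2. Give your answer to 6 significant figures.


Substituting t = 2 into Delta(t) = t - 1 + t^(-1):
Term values: (2) + (-1) + (0.5)
Sum = 1.5
Rounded to 6 significant figures: 1.5

1.5


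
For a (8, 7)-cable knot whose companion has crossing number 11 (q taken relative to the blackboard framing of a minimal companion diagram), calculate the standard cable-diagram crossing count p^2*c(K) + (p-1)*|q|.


Step 1: Each of the c(K) crossings of the companion diagram becomes p*p = p^2 crossings among the p parallel strands, and each of the |q| twists s_1 s_2 ... s_(p-1) adds (p-1) crossings.
  Crossings = p^2 * c(K) + (p-1)*|q|
Step 2: = 8^2 * 11 + (8-1)*7
Step 3: = 64*11 + 7*7
Step 4: = 704 + 49 = 753

753


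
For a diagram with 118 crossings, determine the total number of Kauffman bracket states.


Each crossing contributes 2 choices (A-smoothing or B-smoothing).
Total states = 2^118 = 332306998946228968225951765070086144

332306998946228968225951765070086144


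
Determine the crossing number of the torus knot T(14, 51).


For a torus knot T(p, q) with gcd(p,q)=1,
the crossing number is min(p*(q-1), q*(p-1)).
p*(q-1) = 14*50 = 700
q*(p-1) = 51*13 = 663
min(700, 663) = 663

663


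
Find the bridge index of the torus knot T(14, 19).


The bridge number of T(p,q) is min(p,q).
min(14, 19) = 14

14


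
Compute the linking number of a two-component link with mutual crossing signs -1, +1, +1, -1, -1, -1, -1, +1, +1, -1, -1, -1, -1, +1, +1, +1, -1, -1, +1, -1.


Step 1: Count positive crossings: 8
Step 2: Count negative crossings: 12
Step 3: Sum of signs = 8 - 12 = -4
Step 4: Linking number = sum/2 = -4/2 = -2

-2


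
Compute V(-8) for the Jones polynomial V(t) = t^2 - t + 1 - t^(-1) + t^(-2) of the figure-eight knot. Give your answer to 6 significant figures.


Substituting t = -8 into V(t) = t^2 - t + 1 - t^(-1) + t^(-2):
  (+)t^(2) = 64
  (-)t^(1) = 8
  (+)t^(0) = 1
  (-)t^(-1) = 0.125
  (+)t^(-2) = 0.015625
Sum = (64) + (8) + (1) + (0.125) + (0.015625)
= 73.140625
Rounded to 6 significant figures: 73.1406

73.1406


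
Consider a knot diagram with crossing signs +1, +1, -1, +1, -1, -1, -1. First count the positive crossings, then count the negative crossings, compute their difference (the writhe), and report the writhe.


Step 1: Count positive crossings (+1).
Positive crossings: 3
Step 2: Count negative crossings (-1).
Negative crossings: 4
Step 3: Writhe = (positive) - (negative)
w = 3 - 4 = -1
Step 4: |w| = 1, and w is negative

-1


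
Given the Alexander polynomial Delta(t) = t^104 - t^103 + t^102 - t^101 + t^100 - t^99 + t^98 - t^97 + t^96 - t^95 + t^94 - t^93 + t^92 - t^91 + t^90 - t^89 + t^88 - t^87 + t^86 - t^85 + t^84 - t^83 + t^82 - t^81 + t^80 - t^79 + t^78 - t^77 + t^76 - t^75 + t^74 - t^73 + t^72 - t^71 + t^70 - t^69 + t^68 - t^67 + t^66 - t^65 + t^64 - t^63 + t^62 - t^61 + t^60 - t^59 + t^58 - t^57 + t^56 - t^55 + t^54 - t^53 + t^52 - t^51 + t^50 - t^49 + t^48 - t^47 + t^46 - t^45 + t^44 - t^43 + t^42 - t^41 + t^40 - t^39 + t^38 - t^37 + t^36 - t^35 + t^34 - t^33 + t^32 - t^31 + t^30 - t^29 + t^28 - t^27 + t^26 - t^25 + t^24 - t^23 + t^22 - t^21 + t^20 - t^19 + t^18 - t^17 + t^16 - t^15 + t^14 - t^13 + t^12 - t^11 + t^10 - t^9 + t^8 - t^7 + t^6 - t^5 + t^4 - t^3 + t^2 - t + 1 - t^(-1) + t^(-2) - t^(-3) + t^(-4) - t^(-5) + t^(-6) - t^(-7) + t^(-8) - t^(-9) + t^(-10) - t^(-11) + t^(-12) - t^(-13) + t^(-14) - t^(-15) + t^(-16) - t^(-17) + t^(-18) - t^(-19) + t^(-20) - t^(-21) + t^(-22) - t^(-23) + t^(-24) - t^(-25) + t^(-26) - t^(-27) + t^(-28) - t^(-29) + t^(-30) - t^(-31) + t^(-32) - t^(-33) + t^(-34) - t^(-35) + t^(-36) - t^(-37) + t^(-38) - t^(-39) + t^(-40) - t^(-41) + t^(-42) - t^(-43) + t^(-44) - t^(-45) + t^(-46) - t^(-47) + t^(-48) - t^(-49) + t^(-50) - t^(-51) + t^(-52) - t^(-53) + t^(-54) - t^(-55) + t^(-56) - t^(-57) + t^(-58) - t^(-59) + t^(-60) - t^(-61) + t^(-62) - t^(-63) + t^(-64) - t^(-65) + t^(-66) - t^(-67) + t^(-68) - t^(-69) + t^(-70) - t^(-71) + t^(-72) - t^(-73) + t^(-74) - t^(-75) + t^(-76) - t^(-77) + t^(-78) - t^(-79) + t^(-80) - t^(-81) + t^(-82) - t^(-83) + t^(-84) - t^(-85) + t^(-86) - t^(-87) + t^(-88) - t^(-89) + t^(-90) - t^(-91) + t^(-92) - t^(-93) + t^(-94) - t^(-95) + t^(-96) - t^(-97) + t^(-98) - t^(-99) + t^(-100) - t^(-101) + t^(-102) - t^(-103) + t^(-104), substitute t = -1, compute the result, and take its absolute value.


Step 1: The polynomial has 209 terms with alternating signs, exponents from 104 down to -104.
Step 2: Substitute t = -1. The i-th term has coefficient (-1)^i and exponent (m-i),
  so its value is (-1)^i * (-1)^(m-i) = (-1)^m = 1 for every i.
Step 3: All 209 terms equal 1, so Delta(-1) = 209 * (1) = 209
Step 4: |Delta(-1)| = 209

209


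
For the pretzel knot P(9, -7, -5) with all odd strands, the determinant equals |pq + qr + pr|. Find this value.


Step 1: Compute pq + qr + pr.
pq = 9*(-7) = -63
qr = (-7)*(-5) = 35
pr = 9*(-5) = -45
pq + qr + pr = -63 + 35 + (-45) = -73
Step 2: Take absolute value.
det(P(9,-7,-5)) = |-73| = 73

73


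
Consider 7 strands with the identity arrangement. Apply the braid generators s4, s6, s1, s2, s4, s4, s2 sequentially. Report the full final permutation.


Starting with identity [1, 2, 3, 4, 5, 6, 7].
Apply generators in sequence:
  After s4: [1, 2, 3, 5, 4, 6, 7]
  After s6: [1, 2, 3, 5, 4, 7, 6]
  After s1: [2, 1, 3, 5, 4, 7, 6]
  After s2: [2, 3, 1, 5, 4, 7, 6]
  After s4: [2, 3, 1, 4, 5, 7, 6]
  After s4: [2, 3, 1, 5, 4, 7, 6]
  After s2: [2, 1, 3, 5, 4, 7, 6]
Final permutation: [2, 1, 3, 5, 4, 7, 6]

[2, 1, 3, 5, 4, 7, 6]


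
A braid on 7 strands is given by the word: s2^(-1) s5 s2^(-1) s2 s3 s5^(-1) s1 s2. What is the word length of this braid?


The word length counts the number of generators (including inverses).
Listing each generator: s2^(-1), s5, s2^(-1), s2, s3, s5^(-1), s1, s2
There are 8 generators in this braid word.

8


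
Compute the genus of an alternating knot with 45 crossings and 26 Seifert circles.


For alternating knots, g = (c - s + 1)/2.
= (45 - 26 + 1)/2
= 20/2 = 10

10


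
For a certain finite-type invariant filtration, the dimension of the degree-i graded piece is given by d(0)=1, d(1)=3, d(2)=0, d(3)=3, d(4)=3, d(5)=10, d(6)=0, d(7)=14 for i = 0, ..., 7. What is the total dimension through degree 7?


Total dimension = d(0) + d(1) + ... + d(7)
= 1 + 3 + 0 + 3 + 3 + 10 + 0 + 14
= 34

34


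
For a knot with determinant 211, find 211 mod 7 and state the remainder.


Step 1: A knot is p-colorable if and only if p divides its determinant.
Step 2: Compute 211 mod 7.
211 = 30 * 7 + 1
Step 3: 211 mod 7 = 1
Step 4: The knot is 7-colorable: no

1


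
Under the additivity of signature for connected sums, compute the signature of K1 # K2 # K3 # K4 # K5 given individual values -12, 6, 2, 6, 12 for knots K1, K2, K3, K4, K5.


The signature is additive under connected sum.
signature(K1 # K2 # K3 # K4 # K5) = (-12) + (6) + (2) + (6) + (12)
= 14

14


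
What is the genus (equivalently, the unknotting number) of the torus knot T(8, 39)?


For a torus knot T(p,q), both the unknotting number and genus equal (p-1)(q-1)/2.
= (8-1)(39-1)/2
= 7*38/2
= 266/2 = 133

133


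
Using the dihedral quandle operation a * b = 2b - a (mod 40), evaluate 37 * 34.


37 * 34 = 2*34 - 37 mod 40
= 68 - 37 mod 40
= 31 mod 40 = 31

31


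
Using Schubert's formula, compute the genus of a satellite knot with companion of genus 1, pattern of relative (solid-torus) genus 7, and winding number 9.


Schubert: g(satellite) = g_rel(pattern) + |winding| * g(companion),
where g_rel(pattern) is the genus of the pattern relative to the solid torus.
= 7 + 9 * 1
= 7 + 9 = 16

16


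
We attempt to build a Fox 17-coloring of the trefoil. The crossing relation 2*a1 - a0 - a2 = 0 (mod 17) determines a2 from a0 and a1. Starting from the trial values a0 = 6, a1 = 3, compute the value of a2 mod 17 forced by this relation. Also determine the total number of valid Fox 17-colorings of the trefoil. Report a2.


Step 1: Apply the given crossing relation 2*a1 - a0 - a2 = 0 (mod 17).
  a2 = 2*a1 - a0 mod 17
  a2 = 2*3 - 6 mod 17
  a2 = 6 - 6 mod 17
  a2 = 0 mod 17 = 0
Step 2: The trefoil has determinant 3.
  Number of Fox p-colorings (p prime) is p^2 if p = 3, else p.
  Since 17 does not divide 3, only trivial (constant) colorings exist.
  (So the trial a0 = 6, a1 = 3 with a0 != a1 does NOT extend to a valid coloring of the whole trefoil: the other two crossing relations require 3*(a1 - a0) = 0 (mod 17), which fails.)
  Total colorings = 17
Step 3: a2 = 0, total Fox 17-colorings = 17

0


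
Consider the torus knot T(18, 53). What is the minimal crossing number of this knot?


For a torus knot T(p, q) with gcd(p,q)=1,
the crossing number is min(p*(q-1), q*(p-1)).
p*(q-1) = 18*52 = 936
q*(p-1) = 53*17 = 901
min(936, 901) = 901

901


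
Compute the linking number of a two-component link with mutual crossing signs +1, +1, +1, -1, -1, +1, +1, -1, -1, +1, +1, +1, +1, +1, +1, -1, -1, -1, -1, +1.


Step 1: Count positive crossings: 12
Step 2: Count negative crossings: 8
Step 3: Sum of signs = 12 - 8 = 4
Step 4: Linking number = sum/2 = 4/2 = 2

2


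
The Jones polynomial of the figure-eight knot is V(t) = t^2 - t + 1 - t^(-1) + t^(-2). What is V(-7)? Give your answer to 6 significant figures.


Substituting t = -7 into V(t) = t^2 - t + 1 - t^(-1) + t^(-2):
  (+)t^(2) = 49
  (-)t^(1) = 7
  (+)t^(0) = 1
  (-)t^(-1) = 0.142857
  (+)t^(-2) = 0.0204082
Sum = (49) + (7) + (1) + (0.142857) + (0.0204082)
= 57.16326531
Rounded to 6 significant figures: 57.1633

57.1633


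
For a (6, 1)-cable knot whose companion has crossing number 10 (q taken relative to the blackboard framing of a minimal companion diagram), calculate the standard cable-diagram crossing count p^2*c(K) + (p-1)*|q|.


Step 1: Each of the c(K) crossings of the companion diagram becomes p*p = p^2 crossings among the p parallel strands, and each of the |q| twists s_1 s_2 ... s_(p-1) adds (p-1) crossings.
  Crossings = p^2 * c(K) + (p-1)*|q|
Step 2: = 6^2 * 10 + (6-1)*1
Step 3: = 36*10 + 5*1
Step 4: = 360 + 5 = 365

365


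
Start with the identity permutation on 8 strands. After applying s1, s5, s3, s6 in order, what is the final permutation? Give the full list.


Starting with identity [1, 2, 3, 4, 5, 6, 7, 8].
Apply generators in sequence:
  After s1: [2, 1, 3, 4, 5, 6, 7, 8]
  After s5: [2, 1, 3, 4, 6, 5, 7, 8]
  After s3: [2, 1, 4, 3, 6, 5, 7, 8]
  After s6: [2, 1, 4, 3, 6, 7, 5, 8]
Final permutation: [2, 1, 4, 3, 6, 7, 5, 8]

[2, 1, 4, 3, 6, 7, 5, 8]


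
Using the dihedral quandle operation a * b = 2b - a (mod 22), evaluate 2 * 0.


2 * 0 = 2*0 - 2 mod 22
= 0 - 2 mod 22
= -2 mod 22 = 20

20


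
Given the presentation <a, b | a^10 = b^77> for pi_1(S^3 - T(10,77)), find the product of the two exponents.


The relation is a^10 = b^77.
Product of exponents = 10 * 77
= 770

770


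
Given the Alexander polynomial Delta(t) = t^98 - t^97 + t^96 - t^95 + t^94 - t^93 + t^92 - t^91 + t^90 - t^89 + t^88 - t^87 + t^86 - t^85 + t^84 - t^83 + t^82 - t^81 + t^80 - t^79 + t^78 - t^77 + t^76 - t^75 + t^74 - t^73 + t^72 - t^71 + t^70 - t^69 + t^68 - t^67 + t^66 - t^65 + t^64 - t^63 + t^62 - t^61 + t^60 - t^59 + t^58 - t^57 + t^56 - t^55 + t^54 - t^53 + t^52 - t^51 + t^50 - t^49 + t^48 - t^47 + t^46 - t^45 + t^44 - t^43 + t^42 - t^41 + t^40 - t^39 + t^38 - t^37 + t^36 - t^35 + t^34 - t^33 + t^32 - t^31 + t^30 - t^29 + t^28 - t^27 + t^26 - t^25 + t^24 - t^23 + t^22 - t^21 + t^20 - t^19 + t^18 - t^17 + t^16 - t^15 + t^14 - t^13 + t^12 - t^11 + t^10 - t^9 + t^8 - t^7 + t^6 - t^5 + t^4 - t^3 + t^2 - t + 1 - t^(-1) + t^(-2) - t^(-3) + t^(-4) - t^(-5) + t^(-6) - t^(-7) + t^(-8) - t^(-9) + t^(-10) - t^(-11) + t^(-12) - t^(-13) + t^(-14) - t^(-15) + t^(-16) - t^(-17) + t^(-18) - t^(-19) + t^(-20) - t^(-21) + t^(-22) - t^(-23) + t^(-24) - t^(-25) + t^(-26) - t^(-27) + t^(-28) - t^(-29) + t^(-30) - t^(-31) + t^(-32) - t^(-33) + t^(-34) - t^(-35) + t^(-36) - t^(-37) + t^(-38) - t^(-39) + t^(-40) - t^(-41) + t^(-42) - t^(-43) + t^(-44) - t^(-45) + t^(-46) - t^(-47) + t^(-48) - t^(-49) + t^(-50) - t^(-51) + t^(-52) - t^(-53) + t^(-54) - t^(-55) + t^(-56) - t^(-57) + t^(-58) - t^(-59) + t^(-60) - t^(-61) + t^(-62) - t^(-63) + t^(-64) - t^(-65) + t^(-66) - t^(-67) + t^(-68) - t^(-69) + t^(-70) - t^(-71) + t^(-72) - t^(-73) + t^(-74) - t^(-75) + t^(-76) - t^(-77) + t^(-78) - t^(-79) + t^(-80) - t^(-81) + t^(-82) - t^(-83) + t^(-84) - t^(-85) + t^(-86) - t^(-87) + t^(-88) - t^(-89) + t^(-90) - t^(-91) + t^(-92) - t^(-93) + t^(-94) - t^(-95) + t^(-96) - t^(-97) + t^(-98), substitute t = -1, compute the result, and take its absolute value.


Step 1: The polynomial has 197 terms with alternating signs, exponents from 98 down to -98.
Step 2: Substitute t = -1. The i-th term has coefficient (-1)^i and exponent (m-i),
  so its value is (-1)^i * (-1)^(m-i) = (-1)^m = 1 for every i.
Step 3: All 197 terms equal 1, so Delta(-1) = 197 * (1) = 197
Step 4: |Delta(-1)| = 197

197


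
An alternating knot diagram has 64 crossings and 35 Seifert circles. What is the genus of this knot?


For alternating knots, g = (c - s + 1)/2.
= (64 - 35 + 1)/2
= 30/2 = 15

15


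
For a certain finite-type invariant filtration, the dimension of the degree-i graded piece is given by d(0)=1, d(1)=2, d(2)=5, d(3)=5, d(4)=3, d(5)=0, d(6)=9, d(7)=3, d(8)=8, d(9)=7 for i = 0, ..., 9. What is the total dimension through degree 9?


Total dimension = d(0) + d(1) + ... + d(9)
= 1 + 2 + 5 + 5 + 3 + 0 + 9 + 3 + 8 + 7
= 43

43


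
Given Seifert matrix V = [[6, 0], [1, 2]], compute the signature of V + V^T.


Step 1: V + V^T = [[12, 1], [1, 4]]
Step 2: trace = 16, det = 47
Step 3: Discriminant = 16^2 - 4*47 = 68
Step 4: Eigenvalues: 12.1231, 3.87689
Step 5: Signature = (# positive eigenvalues) - (# negative eigenvalues) = 2

2


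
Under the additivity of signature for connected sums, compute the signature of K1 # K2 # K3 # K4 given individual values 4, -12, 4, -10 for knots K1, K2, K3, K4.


The signature is additive under connected sum.
signature(K1 # K2 # K3 # K4) = (4) + (-12) + (4) + (-10)
= -14

-14


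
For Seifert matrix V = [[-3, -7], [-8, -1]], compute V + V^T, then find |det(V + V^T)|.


Step 1: Form V + V^T where V = [[-3, -7], [-8, -1]]
  V^T = [[-3, -8], [-7, -1]]
  V + V^T = [[-6, -15], [-15, -2]]
Step 2: det(V + V^T) = (-6)*(-2) - (-15)*(-15)
  = 12 - 225 = -213
Step 3: Knot determinant = |det(V + V^T)| = |-213| = 213

213


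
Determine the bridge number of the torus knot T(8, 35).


The bridge number of T(p,q) is min(p,q).
min(8, 35) = 8

8


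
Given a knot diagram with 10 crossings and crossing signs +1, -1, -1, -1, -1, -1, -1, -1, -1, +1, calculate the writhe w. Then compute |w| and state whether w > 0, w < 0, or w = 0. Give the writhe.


Step 1: Count positive crossings (+1).
Positive crossings: 2
Step 2: Count negative crossings (-1).
Negative crossings: 8
Step 3: Writhe = (positive) - (negative)
w = 2 - 8 = -6
Step 4: |w| = 6, and w is negative

-6


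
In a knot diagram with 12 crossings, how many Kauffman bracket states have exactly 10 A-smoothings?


We choose which 10 of 12 crossings get A-smoothings.
C(12, 10) = 12! / (10! * 2!)
= 66

66


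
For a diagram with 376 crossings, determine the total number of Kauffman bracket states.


Each crossing contributes 2 choices (A-smoothing or B-smoothing).
Total states = 2^376 = 153914086704665934422965000391185991426092731525255651046673021110334850669910978950836977558144201721900890587136

153914086704665934422965000391185991426092731525255651046673021110334850669910978950836977558144201721900890587136


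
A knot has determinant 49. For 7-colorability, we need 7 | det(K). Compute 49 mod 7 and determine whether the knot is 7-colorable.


Step 1: A knot is p-colorable if and only if p divides its determinant.
Step 2: Compute 49 mod 7.
49 = 7 * 7 + 0
Step 3: 49 mod 7 = 0
Step 4: The knot is 7-colorable: yes

0


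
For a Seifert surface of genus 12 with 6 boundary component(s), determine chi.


chi = 2 - 2g - b
= 2 - 2*12 - 6
= 2 - 24 - 6 = -28

-28


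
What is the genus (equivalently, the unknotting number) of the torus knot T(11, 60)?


For a torus knot T(p,q), both the unknotting number and genus equal (p-1)(q-1)/2.
= (11-1)(60-1)/2
= 10*59/2
= 590/2 = 295

295


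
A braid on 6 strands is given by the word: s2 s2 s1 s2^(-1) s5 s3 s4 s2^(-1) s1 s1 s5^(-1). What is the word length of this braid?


The word length counts the number of generators (including inverses).
Listing each generator: s2, s2, s1, s2^(-1), s5, s3, s4, s2^(-1), s1, s1, s5^(-1)
There are 11 generators in this braid word.

11


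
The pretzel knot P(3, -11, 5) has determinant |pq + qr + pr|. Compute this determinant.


Step 1: Compute pq + qr + pr.
pq = 3*(-11) = -33
qr = (-11)*5 = -55
pr = 3*5 = 15
pq + qr + pr = -33 + (-55) + 15 = -73
Step 2: Take absolute value.
det(P(3,-11,5)) = |-73| = 73

73


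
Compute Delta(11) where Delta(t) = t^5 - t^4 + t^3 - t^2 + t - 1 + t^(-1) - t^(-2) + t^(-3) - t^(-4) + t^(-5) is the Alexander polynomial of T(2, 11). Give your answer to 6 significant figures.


Substituting t = 11 into Delta(t) = t^5 - t^4 + t^3 - t^2 + t - 1 + t^(-1) - t^(-2) + t^(-3) - t^(-4) + t^(-5):
Term values: (161051) + (-14641) + (1331) + (-121) + (11) + (-1) + (0.0909091) + (-0.00826446) + (0.000751315) + (-6.83013e-05) + (6.20921e-06)
Sum = 147630.0833
Rounded to 6 significant figures: 147630

147630


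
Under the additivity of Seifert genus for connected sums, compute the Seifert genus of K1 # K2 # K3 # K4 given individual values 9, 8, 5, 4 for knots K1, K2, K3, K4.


The Seifert genus is additive under connected sum.
Seifert genus(K1 # K2 # K3 # K4) = (9) + (8) + (5) + (4)
= 26

26


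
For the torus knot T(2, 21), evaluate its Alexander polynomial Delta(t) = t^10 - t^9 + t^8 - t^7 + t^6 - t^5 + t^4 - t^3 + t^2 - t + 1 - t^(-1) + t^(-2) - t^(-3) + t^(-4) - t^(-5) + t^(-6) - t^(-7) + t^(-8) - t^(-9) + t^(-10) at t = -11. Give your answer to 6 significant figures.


Substituting t = -11 into Delta(t) = t^10 - t^9 + t^8 - t^7 + t^6 - t^5 + t^4 - t^3 + t^2 - t + 1 - t^(-1) + t^(-2) - t^(-3) + t^(-4) - t^(-5) + t^(-6) - t^(-7) + t^(-8) - t^(-9) + t^(-10):
Term values: (25937424601) + (2357947691) + (214358881) + (19487171) + (1771561) + (161051) + (14641) + (1331) + (121) + (11) + (1) + (0.0909091) + (0.00826446) + (0.000751315) + (6.83013e-05) + (6.20921e-06) + (5.64474e-07) + (5.13158e-08) + (4.66507e-09) + (4.24098e-10) + (3.85543e-11)
Sum = 2.853116706e+10
Rounded to 6 significant figures: 2.85312e+10

2.85312e+10


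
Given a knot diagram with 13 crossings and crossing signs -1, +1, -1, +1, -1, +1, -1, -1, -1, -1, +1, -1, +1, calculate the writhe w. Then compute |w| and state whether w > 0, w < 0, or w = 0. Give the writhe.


Step 1: Count positive crossings (+1).
Positive crossings: 5
Step 2: Count negative crossings (-1).
Negative crossings: 8
Step 3: Writhe = (positive) - (negative)
w = 5 - 8 = -3
Step 4: |w| = 3, and w is negative

-3


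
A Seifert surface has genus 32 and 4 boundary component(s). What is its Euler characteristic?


chi = 2 - 2g - b
= 2 - 2*32 - 4
= 2 - 64 - 4 = -66

-66


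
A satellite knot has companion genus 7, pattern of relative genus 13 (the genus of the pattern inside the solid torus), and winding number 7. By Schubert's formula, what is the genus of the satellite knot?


Schubert: g(satellite) = g_rel(pattern) + |winding| * g(companion),
where g_rel(pattern) is the genus of the pattern relative to the solid torus.
= 13 + 7 * 7
= 13 + 49 = 62

62


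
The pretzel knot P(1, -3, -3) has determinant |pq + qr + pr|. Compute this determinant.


Step 1: Compute pq + qr + pr.
pq = 1*(-3) = -3
qr = (-3)*(-3) = 9
pr = 1*(-3) = -3
pq + qr + pr = -3 + 9 + (-3) = 3
Step 2: Take absolute value.
det(P(1,-3,-3)) = |3| = 3

3


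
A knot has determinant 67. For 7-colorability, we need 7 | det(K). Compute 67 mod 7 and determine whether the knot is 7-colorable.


Step 1: A knot is p-colorable if and only if p divides its determinant.
Step 2: Compute 67 mod 7.
67 = 9 * 7 + 4
Step 3: 67 mod 7 = 4
Step 4: The knot is 7-colorable: no

4


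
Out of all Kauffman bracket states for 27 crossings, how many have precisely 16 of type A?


We choose which 16 of 27 crossings get A-smoothings.
C(27, 16) = 27! / (16! * 11!)
= 13037895

13037895


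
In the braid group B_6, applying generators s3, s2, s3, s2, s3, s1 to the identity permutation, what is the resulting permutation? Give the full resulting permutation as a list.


Starting with identity [1, 2, 3, 4, 5, 6].
Apply generators in sequence:
  After s3: [1, 2, 4, 3, 5, 6]
  After s2: [1, 4, 2, 3, 5, 6]
  After s3: [1, 4, 3, 2, 5, 6]
  After s2: [1, 3, 4, 2, 5, 6]
  After s3: [1, 3, 2, 4, 5, 6]
  After s1: [3, 1, 2, 4, 5, 6]
Final permutation: [3, 1, 2, 4, 5, 6]

[3, 1, 2, 4, 5, 6]


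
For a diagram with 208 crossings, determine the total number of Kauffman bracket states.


Each crossing contributes 2 choices (A-smoothing or B-smoothing).
Total states = 2^208 = 411376139330301510538742295639337626245683966408394965837152256

411376139330301510538742295639337626245683966408394965837152256


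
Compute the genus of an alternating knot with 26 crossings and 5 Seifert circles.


For alternating knots, g = (c - s + 1)/2.
= (26 - 5 + 1)/2
= 22/2 = 11

11


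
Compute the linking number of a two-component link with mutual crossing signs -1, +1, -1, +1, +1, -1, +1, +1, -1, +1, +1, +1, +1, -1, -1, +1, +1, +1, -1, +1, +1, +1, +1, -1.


Step 1: Count positive crossings: 16
Step 2: Count negative crossings: 8
Step 3: Sum of signs = 16 - 8 = 8
Step 4: Linking number = sum/2 = 8/2 = 4

4


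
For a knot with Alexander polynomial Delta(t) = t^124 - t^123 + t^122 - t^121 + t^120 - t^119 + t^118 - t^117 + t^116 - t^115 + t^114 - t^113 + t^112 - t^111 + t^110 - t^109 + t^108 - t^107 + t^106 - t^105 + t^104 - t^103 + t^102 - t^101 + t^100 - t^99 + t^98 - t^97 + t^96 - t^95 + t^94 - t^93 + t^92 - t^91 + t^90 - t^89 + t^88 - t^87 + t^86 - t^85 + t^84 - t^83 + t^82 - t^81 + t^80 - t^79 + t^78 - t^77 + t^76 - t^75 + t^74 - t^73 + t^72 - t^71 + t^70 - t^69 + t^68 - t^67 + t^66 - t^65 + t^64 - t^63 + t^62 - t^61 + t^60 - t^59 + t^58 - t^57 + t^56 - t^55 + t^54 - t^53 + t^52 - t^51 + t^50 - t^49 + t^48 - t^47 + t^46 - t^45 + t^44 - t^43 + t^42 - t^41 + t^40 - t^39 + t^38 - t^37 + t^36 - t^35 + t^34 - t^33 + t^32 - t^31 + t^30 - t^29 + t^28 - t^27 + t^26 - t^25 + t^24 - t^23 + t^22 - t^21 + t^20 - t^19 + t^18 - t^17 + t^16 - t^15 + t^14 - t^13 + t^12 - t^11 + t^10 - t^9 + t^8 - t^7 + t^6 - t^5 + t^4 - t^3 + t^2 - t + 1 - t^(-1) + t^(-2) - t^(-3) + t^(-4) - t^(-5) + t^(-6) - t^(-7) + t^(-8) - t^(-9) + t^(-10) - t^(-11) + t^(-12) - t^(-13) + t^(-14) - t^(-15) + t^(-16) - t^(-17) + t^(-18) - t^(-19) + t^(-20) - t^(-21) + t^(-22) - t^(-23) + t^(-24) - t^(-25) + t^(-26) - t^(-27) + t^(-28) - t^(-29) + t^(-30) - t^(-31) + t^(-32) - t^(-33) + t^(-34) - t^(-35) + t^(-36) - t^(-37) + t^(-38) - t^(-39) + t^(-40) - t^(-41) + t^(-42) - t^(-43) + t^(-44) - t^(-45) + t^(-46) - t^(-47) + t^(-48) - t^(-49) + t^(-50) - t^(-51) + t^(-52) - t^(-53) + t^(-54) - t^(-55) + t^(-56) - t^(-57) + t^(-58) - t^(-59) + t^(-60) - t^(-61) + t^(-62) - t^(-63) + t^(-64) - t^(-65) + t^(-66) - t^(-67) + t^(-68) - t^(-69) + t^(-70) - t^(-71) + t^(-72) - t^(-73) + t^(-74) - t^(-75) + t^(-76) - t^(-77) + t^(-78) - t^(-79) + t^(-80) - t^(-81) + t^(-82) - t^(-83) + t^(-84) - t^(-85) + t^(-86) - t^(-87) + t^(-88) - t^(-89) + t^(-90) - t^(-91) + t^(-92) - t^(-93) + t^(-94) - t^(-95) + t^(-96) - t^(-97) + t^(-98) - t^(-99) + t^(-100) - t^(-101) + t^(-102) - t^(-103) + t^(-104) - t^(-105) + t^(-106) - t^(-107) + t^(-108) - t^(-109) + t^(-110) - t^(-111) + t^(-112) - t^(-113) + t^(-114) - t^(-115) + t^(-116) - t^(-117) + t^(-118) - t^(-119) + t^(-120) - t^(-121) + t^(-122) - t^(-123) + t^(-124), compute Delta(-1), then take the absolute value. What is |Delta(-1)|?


Step 1: The polynomial has 249 terms with alternating signs, exponents from 124 down to -124.
Step 2: Substitute t = -1. The i-th term has coefficient (-1)^i and exponent (m-i),
  so its value is (-1)^i * (-1)^(m-i) = (-1)^m = 1 for every i.
Step 3: All 249 terms equal 1, so Delta(-1) = 249 * (1) = 249
Step 4: |Delta(-1)| = 249

249


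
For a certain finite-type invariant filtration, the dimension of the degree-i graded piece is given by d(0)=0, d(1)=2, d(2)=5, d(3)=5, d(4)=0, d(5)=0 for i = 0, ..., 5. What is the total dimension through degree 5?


Total dimension = d(0) + d(1) + ... + d(5)
= 0 + 2 + 5 + 5 + 0 + 0
= 12

12


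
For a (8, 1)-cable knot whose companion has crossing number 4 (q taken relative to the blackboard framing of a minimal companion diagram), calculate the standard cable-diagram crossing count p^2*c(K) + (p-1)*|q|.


Step 1: Each of the c(K) crossings of the companion diagram becomes p*p = p^2 crossings among the p parallel strands, and each of the |q| twists s_1 s_2 ... s_(p-1) adds (p-1) crossings.
  Crossings = p^2 * c(K) + (p-1)*|q|
Step 2: = 8^2 * 4 + (8-1)*1
Step 3: = 64*4 + 7*1
Step 4: = 256 + 7 = 263

263


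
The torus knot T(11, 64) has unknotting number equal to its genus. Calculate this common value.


For a torus knot T(p,q), both the unknotting number and genus equal (p-1)(q-1)/2.
= (11-1)(64-1)/2
= 10*63/2
= 630/2 = 315

315


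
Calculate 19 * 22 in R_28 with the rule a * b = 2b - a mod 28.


19 * 22 = 2*22 - 19 mod 28
= 44 - 19 mod 28
= 25 mod 28 = 25

25


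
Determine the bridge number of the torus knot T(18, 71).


The bridge number of T(p,q) is min(p,q).
min(18, 71) = 18

18


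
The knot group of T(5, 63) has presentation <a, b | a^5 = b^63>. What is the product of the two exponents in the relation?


The relation is a^5 = b^63.
Product of exponents = 5 * 63
= 315

315


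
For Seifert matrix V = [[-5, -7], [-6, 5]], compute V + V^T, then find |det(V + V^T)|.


Step 1: Form V + V^T where V = [[-5, -7], [-6, 5]]
  V^T = [[-5, -6], [-7, 5]]
  V + V^T = [[-10, -13], [-13, 10]]
Step 2: det(V + V^T) = (-10)*10 - (-13)*(-13)
  = -100 - 169 = -269
Step 3: Knot determinant = |det(V + V^T)| = |-269| = 269

269


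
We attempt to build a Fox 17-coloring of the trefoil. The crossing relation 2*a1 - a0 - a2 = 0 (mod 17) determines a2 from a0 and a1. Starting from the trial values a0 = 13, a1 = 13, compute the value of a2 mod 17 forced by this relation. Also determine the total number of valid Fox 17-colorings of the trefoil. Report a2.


Step 1: Apply the given crossing relation 2*a1 - a0 - a2 = 0 (mod 17).
  a2 = 2*a1 - a0 mod 17
  a2 = 2*13 - 13 mod 17
  a2 = 26 - 13 mod 17
  a2 = 13 mod 17 = 13
Step 2: The trefoil has determinant 3.
  Number of Fox p-colorings (p prime) is p^2 if p = 3, else p.
  Since 17 does not divide 3, only trivial (constant) colorings exist.
  (Here a0 = a1 = a2 = 13, the constant coloring, which is valid.)
  Total colorings = 17
Step 3: a2 = 13, total Fox 17-colorings = 17

13


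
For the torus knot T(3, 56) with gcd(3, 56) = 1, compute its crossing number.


For a torus knot T(p, q) with gcd(p,q)=1,
the crossing number is min(p*(q-1), q*(p-1)).
p*(q-1) = 3*55 = 165
q*(p-1) = 56*2 = 112
min(165, 112) = 112

112


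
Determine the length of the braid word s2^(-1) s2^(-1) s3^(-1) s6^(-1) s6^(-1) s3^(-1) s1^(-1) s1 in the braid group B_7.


The word length counts the number of generators (including inverses).
Listing each generator: s2^(-1), s2^(-1), s3^(-1), s6^(-1), s6^(-1), s3^(-1), s1^(-1), s1
There are 8 generators in this braid word.

8


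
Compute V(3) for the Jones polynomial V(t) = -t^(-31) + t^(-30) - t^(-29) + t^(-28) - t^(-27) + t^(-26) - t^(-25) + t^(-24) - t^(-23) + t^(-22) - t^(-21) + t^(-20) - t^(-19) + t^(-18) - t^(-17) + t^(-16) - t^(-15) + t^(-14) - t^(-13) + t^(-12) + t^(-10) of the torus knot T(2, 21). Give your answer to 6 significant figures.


Substituting t = 3 into V(t) = -t^(-31) + t^(-30) - t^(-29) + t^(-28) - t^(-27) + t^(-26) - t^(-25) + t^(-24) - t^(-23) + t^(-22) - t^(-21) + t^(-20) - t^(-19) + t^(-18) - t^(-17) + t^(-16) - t^(-15) + t^(-14) - t^(-13) + t^(-12) + t^(-10):
  (-)t^(-31) = -1.61898e-15
  (+)t^(-30) = 4.85694e-15
  (-)t^(-29) = -1.45708e-14
  (+)t^(-28) = 4.37124e-14
  (-)t^(-27) = -1.31137e-13
  (+)t^(-26) = 3.93412e-13
  (-)t^(-25) = -1.18024e-12
  (+)t^(-24) = 3.54071e-12
  (-)t^(-23) = -1.06221e-11
  (+)t^(-22) = 3.18664e-11
  (-)t^(-21) = -9.55991e-11
  (+)t^(-20) = 2.86797e-10
  (-)t^(-19) = -8.60392e-10
  (+)t^(-18) = 2.58117e-09
  (-)t^(-17) = -7.74352e-09
  (+)t^(-16) = 2.32306e-08
  (-)t^(-15) = -6.96917e-08
  (+)t^(-14) = 2.09075e-07
  (-)t^(-13) = -6.27225e-07
  (+)t^(-12) = 1.88168e-06
  (+)t^(-10) = 1.69351e-05
Sum = (-1.61898e-15) + (4.85694e-15) + (-1.45708e-14) + (4.37124e-14) + (-1.31137e-13) + (3.93412e-13) + (-1.18024e-12) + (3.54071e-12) + (-1.06221e-11) + (3.18664e-11) + (-9.55991e-11) + (2.86797e-10) + (-8.60392e-10) + (2.58117e-09) + (-7.74352e-09) + (2.32306e-08) + (-6.96917e-08) + (2.09075e-07) + (-6.27225e-07) + (1.88168e-06) + (1.69351e-05)
= 1.834634513e-05
Rounded to 6 significant figures: 1.83463e-05

1.83463e-05


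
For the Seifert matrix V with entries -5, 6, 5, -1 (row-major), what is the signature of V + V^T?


Step 1: V + V^T = [[-10, 11], [11, -2]]
Step 2: trace = -12, det = -101
Step 3: Discriminant = (-12)^2 - 4*(-101) = 548
Step 4: Eigenvalues: 5.7047, -17.7047
Step 5: Signature = (# positive eigenvalues) - (# negative eigenvalues) = 0

0


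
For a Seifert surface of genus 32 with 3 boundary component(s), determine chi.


chi = 2 - 2g - b
= 2 - 2*32 - 3
= 2 - 64 - 3 = -65

-65


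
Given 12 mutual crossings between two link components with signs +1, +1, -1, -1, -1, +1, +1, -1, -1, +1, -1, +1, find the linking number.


Step 1: Count positive crossings: 6
Step 2: Count negative crossings: 6
Step 3: Sum of signs = 6 - 6 = 0
Step 4: Linking number = sum/2 = 0/2 = 0

0


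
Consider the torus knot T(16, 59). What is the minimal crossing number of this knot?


For a torus knot T(p, q) with gcd(p,q)=1,
the crossing number is min(p*(q-1), q*(p-1)).
p*(q-1) = 16*58 = 928
q*(p-1) = 59*15 = 885
min(928, 885) = 885

885


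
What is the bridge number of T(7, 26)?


The bridge number of T(p,q) is min(p,q).
min(7, 26) = 7

7


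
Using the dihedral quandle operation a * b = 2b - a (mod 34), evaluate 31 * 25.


31 * 25 = 2*25 - 31 mod 34
= 50 - 31 mod 34
= 19 mod 34 = 19

19


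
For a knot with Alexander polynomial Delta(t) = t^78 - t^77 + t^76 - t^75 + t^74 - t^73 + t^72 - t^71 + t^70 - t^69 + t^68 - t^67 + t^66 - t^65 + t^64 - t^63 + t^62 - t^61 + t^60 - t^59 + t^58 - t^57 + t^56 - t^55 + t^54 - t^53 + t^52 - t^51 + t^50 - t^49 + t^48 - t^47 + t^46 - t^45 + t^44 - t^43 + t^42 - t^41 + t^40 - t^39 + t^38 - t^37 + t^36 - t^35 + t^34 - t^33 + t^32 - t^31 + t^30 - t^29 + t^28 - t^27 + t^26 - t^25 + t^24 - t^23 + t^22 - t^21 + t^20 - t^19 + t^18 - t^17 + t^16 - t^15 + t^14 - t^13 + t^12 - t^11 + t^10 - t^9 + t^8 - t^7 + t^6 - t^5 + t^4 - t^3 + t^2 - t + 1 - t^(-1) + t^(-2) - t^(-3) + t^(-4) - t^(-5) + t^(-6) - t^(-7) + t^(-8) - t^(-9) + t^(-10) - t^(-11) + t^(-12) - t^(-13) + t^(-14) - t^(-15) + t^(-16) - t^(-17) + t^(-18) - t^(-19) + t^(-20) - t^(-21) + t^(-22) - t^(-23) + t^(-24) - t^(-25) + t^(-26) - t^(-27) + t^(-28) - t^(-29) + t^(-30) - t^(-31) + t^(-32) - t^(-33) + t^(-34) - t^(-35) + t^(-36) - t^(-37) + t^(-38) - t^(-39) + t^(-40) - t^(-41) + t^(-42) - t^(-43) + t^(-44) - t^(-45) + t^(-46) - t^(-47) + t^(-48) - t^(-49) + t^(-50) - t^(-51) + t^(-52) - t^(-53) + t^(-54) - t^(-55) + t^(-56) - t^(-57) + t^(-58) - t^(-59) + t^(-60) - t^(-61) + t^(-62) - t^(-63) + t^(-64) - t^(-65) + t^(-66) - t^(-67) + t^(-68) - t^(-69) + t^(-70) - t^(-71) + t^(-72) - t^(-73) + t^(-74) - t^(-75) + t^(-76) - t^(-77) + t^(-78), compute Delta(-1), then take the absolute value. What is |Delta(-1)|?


Step 1: The polynomial has 157 terms with alternating signs, exponents from 78 down to -78.
Step 2: Substitute t = -1. The i-th term has coefficient (-1)^i and exponent (m-i),
  so its value is (-1)^i * (-1)^(m-i) = (-1)^m = 1 for every i.
Step 3: All 157 terms equal 1, so Delta(-1) = 157 * (1) = 157
Step 4: |Delta(-1)| = 157

157


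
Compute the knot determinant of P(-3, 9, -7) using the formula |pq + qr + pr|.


Step 1: Compute pq + qr + pr.
pq = (-3)*9 = -27
qr = 9*(-7) = -63
pr = (-3)*(-7) = 21
pq + qr + pr = -27 + (-63) + 21 = -69
Step 2: Take absolute value.
det(P(-3,9,-7)) = |-69| = 69

69
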